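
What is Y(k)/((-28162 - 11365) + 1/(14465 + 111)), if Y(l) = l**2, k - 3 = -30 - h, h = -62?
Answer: -17855600/576145551 ≈ -0.030991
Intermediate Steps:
k = 35 (k = 3 + (-30 - 1*(-62)) = 3 + (-30 + 62) = 3 + 32 = 35)
Y(k)/((-28162 - 11365) + 1/(14465 + 111)) = 35**2/((-28162 - 11365) + 1/(14465 + 111)) = 1225/(-39527 + 1/14576) = 1225/(-576145551/14576) = 1225*(-14576/576145551) = -17855600/576145551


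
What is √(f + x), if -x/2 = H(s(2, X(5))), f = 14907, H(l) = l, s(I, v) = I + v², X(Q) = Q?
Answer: √14853 ≈ 121.87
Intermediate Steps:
x = -54 (x = -2*(2 + 5²) = -2*(2 + 25) = -2*27 = -54)
√(f + x) = √(14907 - 54) = √14853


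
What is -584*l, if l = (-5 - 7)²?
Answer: -84096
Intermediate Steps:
l = 144 (l = (-12)² = 144)
-584*l = -584*144 = -84096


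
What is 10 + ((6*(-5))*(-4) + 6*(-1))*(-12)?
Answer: -1358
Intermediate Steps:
10 + ((6*(-5))*(-4) + 6*(-1))*(-12) = 10 + (-30*(-4) - 6)*(-12) = 10 + (120 - 6)*(-12) = 10 + 114*(-12) = 10 - 1368 = -1358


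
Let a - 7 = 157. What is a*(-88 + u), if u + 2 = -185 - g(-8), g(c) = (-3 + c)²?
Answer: -64944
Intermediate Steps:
u = -308 (u = -2 + (-185 - (-3 - 8)²) = -2 + (-185 - 1*(-11)²) = -2 + (-185 - 1*121) = -2 + (-185 - 121) = -2 - 306 = -308)
a = 164 (a = 7 + 157 = 164)
a*(-88 + u) = 164*(-88 - 308) = 164*(-396) = -64944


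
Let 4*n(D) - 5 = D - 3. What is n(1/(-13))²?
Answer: 625/2704 ≈ 0.23114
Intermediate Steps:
n(D) = ½ + D/4 (n(D) = 5/4 + (D - 3)/4 = 5/4 + (-3 + D)/4 = 5/4 + (-¾ + D/4) = ½ + D/4)
n(1/(-13))² = (½ + (¼)/(-13))² = (½ + (¼)*(-1/13))² = (½ - 1/52)² = (25/52)² = 625/2704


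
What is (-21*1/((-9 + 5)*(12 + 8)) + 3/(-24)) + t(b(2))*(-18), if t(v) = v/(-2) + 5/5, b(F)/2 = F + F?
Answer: 4331/80 ≈ 54.138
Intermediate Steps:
b(F) = 4*F (b(F) = 2*(F + F) = 2*(2*F) = 4*F)
t(v) = 1 - v/2 (t(v) = v*(-½) + 5*(⅕) = -v/2 + 1 = 1 - v/2)
(-21*1/((-9 + 5)*(12 + 8)) + 3/(-24)) + t(b(2))*(-18) = (-21*1/((-9 + 5)*(12 + 8)) + 3/(-24)) + (1 - 2*2)*(-18) = (-21/(20*(-4)) + 3*(-1/24)) + (1 - ½*8)*(-18) = (-21/(-80) - ⅛) + (1 - 4)*(-18) = (-21*(-1/80) - ⅛) - 3*(-18) = (21/80 - ⅛) + 54 = 11/80 + 54 = 4331/80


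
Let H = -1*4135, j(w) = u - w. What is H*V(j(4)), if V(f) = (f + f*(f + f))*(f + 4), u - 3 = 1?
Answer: 0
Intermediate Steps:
u = 4 (u = 3 + 1 = 4)
j(w) = 4 - w
V(f) = (4 + f)*(f + 2*f²) (V(f) = (f + f*(2*f))*(4 + f) = (f + 2*f²)*(4 + f) = (4 + f)*(f + 2*f²))
H = -4135
H*V(j(4)) = -4135*(4 - 1*4)*(4 + 2*(4 - 1*4)² + 9*(4 - 1*4)) = -4135*(4 - 4)*(4 + 2*(4 - 4)² + 9*(4 - 4)) = -0*(4 + 2*0² + 9*0) = -0*(4 + 2*0 + 0) = -0*(4 + 0 + 0) = -0*4 = -4135*0 = 0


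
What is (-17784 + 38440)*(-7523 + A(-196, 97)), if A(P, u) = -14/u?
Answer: -15073612720/97 ≈ -1.5540e+8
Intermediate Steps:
(-17784 + 38440)*(-7523 + A(-196, 97)) = (-17784 + 38440)*(-7523 - 14/97) = 20656*(-7523 - 14*1/97) = 20656*(-7523 - 14/97) = 20656*(-729745/97) = -15073612720/97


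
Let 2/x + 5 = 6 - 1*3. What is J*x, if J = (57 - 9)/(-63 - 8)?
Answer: 48/71 ≈ 0.67606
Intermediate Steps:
J = -48/71 (J = 48/(-71) = 48*(-1/71) = -48/71 ≈ -0.67606)
x = -1 (x = 2/(-5 + (6 - 1*3)) = 2/(-5 + (6 - 3)) = 2/(-5 + 3) = 2/(-2) = 2*(-½) = -1)
J*x = -48/71*(-1) = 48/71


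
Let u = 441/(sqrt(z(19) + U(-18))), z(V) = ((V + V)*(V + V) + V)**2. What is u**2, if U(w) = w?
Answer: 194481/2140351 ≈ 0.090864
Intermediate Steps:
z(V) = (V + 4*V**2)**2 (z(V) = ((2*V)*(2*V) + V)**2 = (4*V**2 + V)**2 = (V + 4*V**2)**2)
u = 441*sqrt(2140351)/2140351 (u = 441/(sqrt(19**2*(1 + 4*19)**2 - 18)) = 441/(sqrt(361*(1 + 76)**2 - 18)) = 441/(sqrt(361*77**2 - 18)) = 441/(sqrt(361*5929 - 18)) = 441/(sqrt(2140369 - 18)) = 441/(sqrt(2140351)) = 441*(sqrt(2140351)/2140351) = 441*sqrt(2140351)/2140351 ≈ 0.30144)
u**2 = (441*sqrt(2140351)/2140351)**2 = 194481/2140351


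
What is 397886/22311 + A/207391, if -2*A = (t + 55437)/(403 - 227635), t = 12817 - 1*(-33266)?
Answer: 86808915391237/4867709832252 ≈ 17.834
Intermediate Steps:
t = 46083 (t = 12817 + 33266 = 46083)
A = 235/1052 (A = -(46083 + 55437)/(2*(403 - 227635)) = -50760/(-227232) = -50760*(-1)/227232 = -½*(-235/526) = 235/1052 ≈ 0.22338)
397886/22311 + A/207391 = 397886/22311 + (235/1052)/207391 = 397886*(1/22311) + (235/1052)*(1/207391) = 397886/22311 + 235/218175332 = 86808915391237/4867709832252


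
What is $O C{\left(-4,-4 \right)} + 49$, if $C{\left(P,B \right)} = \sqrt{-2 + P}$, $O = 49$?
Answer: $49 + 49 i \sqrt{6} \approx 49.0 + 120.03 i$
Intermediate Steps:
$O C{\left(-4,-4 \right)} + 49 = 49 \sqrt{-2 - 4} + 49 = 49 \sqrt{-6} + 49 = 49 i \sqrt{6} + 49 = 49 + 49 i \sqrt{6}$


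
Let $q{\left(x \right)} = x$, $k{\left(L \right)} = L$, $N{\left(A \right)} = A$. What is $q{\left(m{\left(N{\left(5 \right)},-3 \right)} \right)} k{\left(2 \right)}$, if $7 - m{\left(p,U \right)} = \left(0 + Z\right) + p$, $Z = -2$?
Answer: $8$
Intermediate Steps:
$m{\left(p,U \right)} = 9 - p$ ($m{\left(p,U \right)} = 7 - \left(\left(0 - 2\right) + p\right) = 7 - \left(-2 + p\right) = 9 - p$)
$q{\left(m{\left(N{\left(5 \right)},-3 \right)} \right)} k{\left(2 \right)} = \left(9 - 5\right) 2 = 4 \cdot 2 = 8$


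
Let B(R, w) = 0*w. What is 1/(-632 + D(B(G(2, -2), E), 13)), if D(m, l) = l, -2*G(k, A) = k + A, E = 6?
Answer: -1/619 ≈ -0.0016155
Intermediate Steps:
G(k, A) = -A/2 - k/2 (G(k, A) = -(k + A)/2 = -(A + k)/2 = -A/2 - k/2)
B(R, w) = 0
1/(-632 + D(B(G(2, -2), E), 13)) = 1/(-632 + 13) = 1/(-619) = -1/619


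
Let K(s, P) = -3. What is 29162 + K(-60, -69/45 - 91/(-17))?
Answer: 29159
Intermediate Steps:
29162 + K(-60, -69/45 - 91/(-17)) = 29162 - 3 = 29159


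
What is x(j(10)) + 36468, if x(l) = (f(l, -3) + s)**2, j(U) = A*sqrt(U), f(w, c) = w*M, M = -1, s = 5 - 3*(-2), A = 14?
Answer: 38549 - 308*sqrt(10) ≈ 37575.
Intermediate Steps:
s = 11 (s = 5 + 6 = 11)
f(w, c) = -w (f(w, c) = w*(-1) = -w)
j(U) = 14*sqrt(U)
x(l) = (11 - l)**2 (x(l) = (-l + 11)**2 = (11 - l)**2)
x(j(10)) + 36468 = (-11 + 14*sqrt(10))**2 + 36468 = 36468 + (-11 + 14*sqrt(10))**2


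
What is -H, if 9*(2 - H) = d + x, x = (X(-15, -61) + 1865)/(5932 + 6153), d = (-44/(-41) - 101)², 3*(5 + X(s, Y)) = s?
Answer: 40497823618/36566793 ≈ 1107.5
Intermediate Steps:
X(s, Y) = -5 + s/3
d = 16785409/1681 (d = (-44*(-1/41) - 101)² = (44/41 - 101)² = (-4097/41)² = 16785409/1681 ≈ 9985.4)
x = 371/2417 (x = ((-5 + (⅓)*(-15)) + 1865)/(5932 + 6153) = ((-5 - 5) + 1865)/12085 = (-10 + 1865)*(1/12085) = 1855*(1/12085) = 371/2417 ≈ 0.15350)
H = -40497823618/36566793 (H = 2 - (16785409/1681 + 371/2417)/9 = 2 - ⅑*40570957204/4062977 = 2 - 40570957204/36566793 = -40497823618/36566793 ≈ -1107.5)
-H = -1*(-40497823618/36566793) = 40497823618/36566793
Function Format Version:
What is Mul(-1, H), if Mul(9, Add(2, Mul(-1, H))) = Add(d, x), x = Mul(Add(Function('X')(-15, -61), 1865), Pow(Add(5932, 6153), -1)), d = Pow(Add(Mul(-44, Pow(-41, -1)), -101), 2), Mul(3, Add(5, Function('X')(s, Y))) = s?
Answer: Rational(40497823618, 36566793) ≈ 1107.5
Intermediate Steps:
Function('X')(s, Y) = Add(-5, Mul(Rational(1, 3), s))
d = Rational(16785409, 1681) (d = Pow(Add(Mul(-44, Rational(-1, 41)), -101), 2) = Pow(Add(Rational(44, 41), -101), 2) = Pow(Rational(-4097, 41), 2) = Rational(16785409, 1681) ≈ 9985.4)
x = Rational(371, 2417) (x = Mul(Add(Add(-5, Mul(Rational(1, 3), -15)), 1865), Pow(Add(5932, 6153), -1)) = Mul(Add(Add(-5, -5), 1865), Pow(12085, -1)) = Mul(Add(-10, 1865), Rational(1, 12085)) = Mul(1855, Rational(1, 12085)) = Rational(371, 2417) ≈ 0.15350)
H = Rational(-40497823618, 36566793) (H = Add(2, Mul(Rational(-1, 9), Add(Rational(16785409, 1681), Rational(371, 2417)))) = Add(2, Mul(Rational(-1, 9), Rational(40570957204, 4062977))) = Add(2, Rational(-40570957204, 36566793)) = Rational(-40497823618, 36566793) ≈ -1107.5)
Mul(-1, H) = Mul(-1, Rational(-40497823618, 36566793)) = Rational(40497823618, 36566793)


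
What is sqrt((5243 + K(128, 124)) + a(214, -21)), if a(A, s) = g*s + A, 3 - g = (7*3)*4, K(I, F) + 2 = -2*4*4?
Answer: 2*sqrt(1781) ≈ 84.404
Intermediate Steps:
K(I, F) = -34 (K(I, F) = -2 - 2*4*4 = -2 - 8*4 = -2 - 32 = -34)
g = -81 (g = 3 - 7*3*4 = 3 - 21*4 = 3 - 1*84 = 3 - 84 = -81)
a(A, s) = A - 81*s (a(A, s) = -81*s + A = A - 81*s)
sqrt((5243 + K(128, 124)) + a(214, -21)) = sqrt((5243 - 34) + (214 - 81*(-21))) = sqrt(5209 + (214 + 1701)) = sqrt(5209 + 1915) = sqrt(7124) = 2*sqrt(1781)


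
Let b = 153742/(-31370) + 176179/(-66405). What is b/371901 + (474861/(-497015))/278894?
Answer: -10196466128206070297/429547607417073002996754 ≈ -2.3738e-5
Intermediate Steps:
b = -1573597274/208312485 (b = 153742*(-1/31370) + 176179*(-1/66405) = -76871/15685 - 176179/66405 = -1573597274/208312485 ≈ -7.5540)
b/371901 + (474861/(-497015))/278894 = -1573597274/208312485/371901 + (474861/(-497015))/278894 = -1573597274/208312485*1/371901 + (474861*(-1/497015))*(1/278894) = -1573597274/77471621483985 - 474861/497015*1/278894 = -1573597274/77471621483985 - 474861/138614501410 = -10196466128206070297/429547607417073002996754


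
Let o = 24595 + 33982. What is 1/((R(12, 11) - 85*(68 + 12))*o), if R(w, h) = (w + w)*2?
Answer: -1/395511904 ≈ -2.5284e-9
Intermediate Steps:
R(w, h) = 4*w (R(w, h) = (2*w)*2 = 4*w)
o = 58577
1/((R(12, 11) - 85*(68 + 12))*o) = 1/((4*12 - 85*(68 + 12))*58577) = (1/58577)/(48 - 85*80) = (1/58577)/(48 - 6800) = (1/58577)/(-6752) = -1/6752*1/58577 = -1/395511904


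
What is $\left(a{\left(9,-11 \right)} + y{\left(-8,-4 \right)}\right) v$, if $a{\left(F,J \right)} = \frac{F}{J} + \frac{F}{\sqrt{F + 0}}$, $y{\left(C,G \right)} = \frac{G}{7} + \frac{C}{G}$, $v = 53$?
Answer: $\frac{14734}{77} \approx 191.35$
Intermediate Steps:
$y{\left(C,G \right)} = \frac{G}{7} + \frac{C}{G}$ ($y{\left(C,G \right)} = G \frac{1}{7} + \frac{C}{G} = \frac{G}{7} + \frac{C}{G}$)
$a{\left(F,J \right)} = \sqrt{F} + \frac{F}{J}$ ($a{\left(F,J \right)} = \frac{F}{J} + \frac{F}{\sqrt{F}} = \frac{F}{J} + \sqrt{F} = \sqrt{F} + \frac{F}{J}$)
$\left(a{\left(9,-11 \right)} + y{\left(-8,-4 \right)}\right) v = \left(\left(\sqrt{9} + \frac{9}{-11}\right) + \left(\frac{1}{7} \left(-4\right) - \frac{8}{-4}\right)\right) 53 = \left(\left(3 + 9 \left(- \frac{1}{11}\right)\right) - - \frac{10}{7}\right) 53 = \left(\left(3 - \frac{9}{11}\right) + \left(- \frac{4}{7} + 2\right)\right) 53 = \left(\frac{24}{11} + \frac{10}{7}\right) 53 = \frac{278}{77} \cdot 53 = \frac{14734}{77}$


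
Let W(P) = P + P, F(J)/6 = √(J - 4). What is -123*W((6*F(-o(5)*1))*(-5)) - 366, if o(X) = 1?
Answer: -366 + 44280*I*√5 ≈ -366.0 + 99013.0*I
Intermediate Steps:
F(J) = 6*√(-4 + J) (F(J) = 6*√(J - 4) = 6*√(-4 + J))
W(P) = 2*P
-123*W((6*F(-o(5)*1))*(-5)) - 366 = -246*(6*(6*√(-4 - 1*1*1)))*(-5) - 366 = -246*(6*(6*√(-4 - 1*1)))*(-5) - 366 = -246*(6*(6*√(-4 - 1)))*(-5) - 366 = -246*(6*(6*√(-5)))*(-5) - 366 = -246*(6*(6*(I*√5)))*(-5) - 366 = -246*(6*(6*I*√5))*(-5) - 366 = -246*(36*I*√5)*(-5) - 366 = -246*(-180*I*√5) - 366 = -(-44280)*I*√5 - 366 = 44280*I*√5 - 366 = -366 + 44280*I*√5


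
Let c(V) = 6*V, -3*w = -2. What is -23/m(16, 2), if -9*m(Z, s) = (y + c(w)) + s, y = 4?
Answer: 207/10 ≈ 20.700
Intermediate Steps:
w = ⅔ (w = -⅓*(-2) = ⅔ ≈ 0.66667)
m(Z, s) = -8/9 - s/9 (m(Z, s) = -((4 + 6*(⅔)) + s)/9 = -((4 + 4) + s)/9 = -(8 + s)/9 = -8/9 - s/9)
-23/m(16, 2) = -23/(-8/9 - ⅑*2) = -23/(-8/9 - 2/9) = -23/(-10/9) = -23*(-9/10) = 207/10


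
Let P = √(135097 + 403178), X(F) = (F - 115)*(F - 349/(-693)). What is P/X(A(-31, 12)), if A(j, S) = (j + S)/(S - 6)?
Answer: 41580*√21531/2616919 ≈ 2.3315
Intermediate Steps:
A(j, S) = (S + j)/(-6 + S)
X(F) = (-115 + F)*(349/693 + F) (X(F) = (-115 + F)*(F - 349*(-1/693)) = (-115 + F)*(F + 349/693) = (-115 + F)*(349/693 + F))
P = 5*√21531 (P = √538275 = 5*√21531 ≈ 733.67)
P/X(A(-31, 12)) = (5*√21531)/(-40135/693 + ((12 - 31)/(-6 + 12))² - 79346*(12 - 31)/(693*(-6 + 12))) = (5*√21531)/(-40135/693 + (-19/6)² - 79346*(-19)/(693*6)) = (5*√21531)/(-40135/693 + ((⅙)*(-19))² - 39673*(-19)/2079) = (5*√21531)/(-40135/693 + (-19/6)² - 79346/693*(-19/6)) = (5*√21531)/(-40135/693 + 361/36 + 753787/2079) = (5*√21531)/(2616919/8316) = (5*√21531)*(8316/2616919) = 41580*√21531/2616919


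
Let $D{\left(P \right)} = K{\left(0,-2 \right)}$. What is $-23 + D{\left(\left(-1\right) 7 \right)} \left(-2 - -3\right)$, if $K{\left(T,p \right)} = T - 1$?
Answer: $-24$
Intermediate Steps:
$K{\left(T,p \right)} = -1 + T$
$D{\left(P \right)} = -1$ ($D{\left(P \right)} = -1 + 0 = -1$)
$-23 + D{\left(\left(-1\right) 7 \right)} \left(-2 - -3\right) = -23 - \left(-2 - -3\right) = -23 - \left(-2 + 3\right) = -23 - 1 = -24$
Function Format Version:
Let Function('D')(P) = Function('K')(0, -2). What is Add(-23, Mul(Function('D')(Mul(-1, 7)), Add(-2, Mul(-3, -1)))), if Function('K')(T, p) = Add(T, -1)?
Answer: -24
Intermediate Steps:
Function('K')(T, p) = Add(-1, T)
Function('D')(P) = -1 (Function('D')(P) = Add(-1, 0) = -1)
Add(-23, Mul(Function('D')(Mul(-1, 7)), Add(-2, Mul(-3, -1)))) = Add(-23, Mul(-1, Add(-2, Mul(-3, -1)))) = Add(-23, Mul(-1, Add(-2, 3))) = Add(-23, Mul(-1, 1)) = Add(-23, -1) = -24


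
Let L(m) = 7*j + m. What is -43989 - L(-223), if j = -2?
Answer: -43752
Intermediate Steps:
L(m) = -14 + m (L(m) = 7*(-2) + m = -14 + m)
-43989 - L(-223) = -43989 - (-14 - 223) = -43989 - 1*(-237) = -43989 + 237 = -43752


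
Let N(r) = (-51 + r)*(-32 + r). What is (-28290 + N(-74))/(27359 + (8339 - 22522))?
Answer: -1880/1647 ≈ -1.1415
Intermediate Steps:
(-28290 + N(-74))/(27359 + (8339 - 22522)) = (-28290 + (1632 + (-74)² - 83*(-74)))/(27359 + (8339 - 22522)) = (-28290 + (1632 + 5476 + 6142))/(27359 - 14183) = (-28290 + 13250)/13176 = -15040*1/13176 = -1880/1647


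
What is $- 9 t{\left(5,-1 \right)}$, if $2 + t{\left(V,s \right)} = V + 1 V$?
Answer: $-72$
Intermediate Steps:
$t{\left(V,s \right)} = -2 + 2 V$ ($t{\left(V,s \right)} = -2 + \left(V + 1 V\right) = -2 + \left(V + V\right) = -2 + 2 V$)
$- 9 t{\left(5,-1 \right)} = - 9 \left(-2 + 2 \cdot 5\right) = - 9 \left(-2 + 10\right) = \left(-9\right) 8 = -72$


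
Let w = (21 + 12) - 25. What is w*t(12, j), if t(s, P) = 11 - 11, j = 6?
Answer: 0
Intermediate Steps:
w = 8 (w = 33 - 25 = 8)
t(s, P) = 0
w*t(12, j) = 8*0 = 0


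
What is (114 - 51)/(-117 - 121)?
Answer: -9/34 ≈ -0.26471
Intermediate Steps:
(114 - 51)/(-117 - 121) = 63/(-238) = 63*(-1/238) = -9/34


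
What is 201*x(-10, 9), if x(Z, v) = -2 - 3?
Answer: -1005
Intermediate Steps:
x(Z, v) = -5
201*x(-10, 9) = 201*(-5) = -1005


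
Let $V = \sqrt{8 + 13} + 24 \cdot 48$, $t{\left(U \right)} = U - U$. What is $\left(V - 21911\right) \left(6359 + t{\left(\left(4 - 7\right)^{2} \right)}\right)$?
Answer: $-132006481 + 6359 \sqrt{21} \approx -1.3198 \cdot 10^{8}$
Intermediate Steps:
$t{\left(U \right)} = 0$
$V = 1152 + \sqrt{21}$ ($V = \sqrt{21} + 1152 = 1152 + \sqrt{21} \approx 1156.6$)
$\left(V - 21911\right) \left(6359 + t{\left(\left(4 - 7\right)^{2} \right)}\right) = \left(\left(1152 + \sqrt{21}\right) - 21911\right) \left(6359 + 0\right) = \left(-20759 + \sqrt{21}\right) 6359 = -132006481 + 6359 \sqrt{21}$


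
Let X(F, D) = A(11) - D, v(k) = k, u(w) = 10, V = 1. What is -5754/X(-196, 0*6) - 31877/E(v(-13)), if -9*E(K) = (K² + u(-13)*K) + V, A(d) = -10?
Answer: 309909/40 ≈ 7747.7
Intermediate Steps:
X(F, D) = -10 - D
E(K) = -⅑ - 10*K/9 - K²/9 (E(K) = -((K² + 10*K) + 1)/9 = -(1 + K² + 10*K)/9 = -⅑ - 10*K/9 - K²/9)
-5754/X(-196, 0*6) - 31877/E(v(-13)) = -5754/(-10 - 0*6) - 31877/(-⅑ - 10/9*(-13) - ⅑*(-13)²) = -5754/(-10 - 1*0) - 31877/(-⅑ + 130/9 - ⅑*169) = -5754/(-10 + 0) - 31877/(-⅑ + 130/9 - 169/9) = -5754/(-10) - 31877/(-40/9) = -5754*(-⅒) - 31877*(-9/40) = 2877/5 + 286893/40 = 309909/40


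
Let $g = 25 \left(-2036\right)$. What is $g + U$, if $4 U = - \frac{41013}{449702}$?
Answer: $- \frac{91559368213}{1798808} \approx -50900.0$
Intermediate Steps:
$U = - \frac{41013}{1798808}$ ($U = \frac{\left(-41013\right) \frac{1}{449702}}{4} = \frac{1}{4} \left(- \frac{41013}{449702}\right) = - \frac{41013}{1798808} \approx -0.0228$)
$g = -50900$
$g + U = -50900 - \frac{41013}{1798808} = - \frac{91559368213}{1798808}$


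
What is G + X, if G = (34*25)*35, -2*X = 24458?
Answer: 17521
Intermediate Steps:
X = -12229 (X = -½*24458 = -12229)
G = 29750 (G = 850*35 = 29750)
G + X = 29750 - 12229 = 17521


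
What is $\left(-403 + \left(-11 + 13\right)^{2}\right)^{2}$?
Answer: $159201$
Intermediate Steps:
$\left(-403 + \left(-11 + 13\right)^{2}\right)^{2} = \left(-403 + 2^{2}\right)^{2} = \left(-403 + 4\right)^{2} = \left(-399\right)^{2} = 159201$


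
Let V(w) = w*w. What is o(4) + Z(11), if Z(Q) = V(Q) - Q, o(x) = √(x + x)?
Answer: 110 + 2*√2 ≈ 112.83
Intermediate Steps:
V(w) = w²
o(x) = √2*√x (o(x) = √(2*x) = √2*√x)
Z(Q) = Q² - Q
o(4) + Z(11) = √2*√4 + 11*(-1 + 11) = √2*2 + 11*10 = 2*√2 + 110 = 110 + 2*√2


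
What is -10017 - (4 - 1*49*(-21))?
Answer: -11050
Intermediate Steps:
-10017 - (4 - 1*49*(-21)) = -10017 - (4 - 49*(-21)) = -10017 - (4 + 1029) = -10017 - 1*1033 = -10017 - 1033 = -11050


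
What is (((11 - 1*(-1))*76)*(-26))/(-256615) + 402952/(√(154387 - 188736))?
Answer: 23712/256615 - 402952*I*√701/4907 ≈ 0.092403 - 2174.2*I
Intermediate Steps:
(((11 - 1*(-1))*76)*(-26))/(-256615) + 402952/(√(154387 - 188736)) = (((11 + 1)*76)*(-26))*(-1/256615) + 402952/(√(-34349)) = ((12*76)*(-26))*(-1/256615) + 402952/((7*I*√701)) = (912*(-26))*(-1/256615) + 402952*(-I*√701/4907) = -23712*(-1/256615) - 402952*I*√701/4907 = 23712/256615 - 402952*I*√701/4907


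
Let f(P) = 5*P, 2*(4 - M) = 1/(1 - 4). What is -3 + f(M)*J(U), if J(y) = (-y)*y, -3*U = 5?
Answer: -3287/54 ≈ -60.870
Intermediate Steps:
U = -5/3 (U = -1/3*5 = -5/3 ≈ -1.6667)
M = 25/6 (M = 4 - 1/(2*(1 - 4)) = 4 - 1/2/(-3) = 4 - 1/2*(-1/3) = 4 + 1/6 = 25/6 ≈ 4.1667)
J(y) = -y**2
-3 + f(M)*J(U) = -3 + (5*(25/6))*(-(-5/3)**2) = -3 + 125*(-1*25/9)/6 = -3 + (125/6)*(-25/9) = -3 - 3125/54 = -3287/54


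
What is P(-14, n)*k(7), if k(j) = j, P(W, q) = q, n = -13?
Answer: -91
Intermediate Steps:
P(-14, n)*k(7) = -13*7 = -91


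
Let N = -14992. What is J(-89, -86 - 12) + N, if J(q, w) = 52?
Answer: -14940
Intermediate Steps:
J(-89, -86 - 12) + N = 52 - 14992 = -14940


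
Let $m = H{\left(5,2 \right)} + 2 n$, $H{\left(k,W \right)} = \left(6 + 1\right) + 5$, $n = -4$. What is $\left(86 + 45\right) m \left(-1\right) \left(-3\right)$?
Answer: $1572$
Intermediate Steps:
$H{\left(k,W \right)} = 12$ ($H{\left(k,W \right)} = 7 + 5 = 12$)
$m = 4$ ($m = 12 + 2 \left(-4\right) = 12 - 8 = 4$)
$\left(86 + 45\right) m \left(-1\right) \left(-3\right) = \left(86 + 45\right) 4 \left(-1\right) \left(-3\right) = 131 \left(\left(-4\right) \left(-3\right)\right) = 131 \cdot 12 = 1572$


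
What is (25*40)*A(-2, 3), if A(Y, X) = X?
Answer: 3000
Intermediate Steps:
(25*40)*A(-2, 3) = (25*40)*3 = 1000*3 = 3000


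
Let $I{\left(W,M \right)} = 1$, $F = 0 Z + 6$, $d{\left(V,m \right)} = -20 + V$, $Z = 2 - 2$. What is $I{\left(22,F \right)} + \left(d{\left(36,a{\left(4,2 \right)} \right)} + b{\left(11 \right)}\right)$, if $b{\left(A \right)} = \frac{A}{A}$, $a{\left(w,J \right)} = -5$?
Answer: $18$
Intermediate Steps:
$Z = 0$ ($Z = 2 - 2 = 0$)
$F = 6$ ($F = 0 \cdot 0 + 6 = 0 + 6 = 6$)
$b{\left(A \right)} = 1$
$I{\left(22,F \right)} + \left(d{\left(36,a{\left(4,2 \right)} \right)} + b{\left(11 \right)}\right) = 1 + \left(\left(-20 + 36\right) + 1\right) = 1 + \left(16 + 1\right) = 1 + 17 = 18$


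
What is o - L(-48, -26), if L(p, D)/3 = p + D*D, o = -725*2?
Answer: -3334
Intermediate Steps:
o = -1450
L(p, D) = 3*p + 3*D**2 (L(p, D) = 3*(p + D*D) = 3*(p + D**2) = 3*p + 3*D**2)
o - L(-48, -26) = -1450 - (3*(-48) + 3*(-26)**2) = -1450 - (-144 + 3*676) = -1450 - (-144 + 2028) = -1450 - 1*1884 = -1450 - 1884 = -3334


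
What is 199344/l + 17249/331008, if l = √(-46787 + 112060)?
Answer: 17249/331008 + 199344*√65273/65273 ≈ 780.31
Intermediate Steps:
l = √65273 ≈ 255.49
199344/l + 17249/331008 = 199344/(√65273) + 17249/331008 = 199344*(√65273/65273) + 17249*(1/331008) = 199344*√65273/65273 + 17249/331008 = 17249/331008 + 199344*√65273/65273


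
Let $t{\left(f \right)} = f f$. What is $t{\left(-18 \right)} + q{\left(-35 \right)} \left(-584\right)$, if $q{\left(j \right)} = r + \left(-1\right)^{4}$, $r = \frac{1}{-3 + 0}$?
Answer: $- \frac{196}{3} \approx -65.333$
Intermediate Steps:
$t{\left(f \right)} = f^{2}$
$r = - \frac{1}{3}$ ($r = \frac{1}{-3} = - \frac{1}{3} \approx -0.33333$)
$q{\left(j \right)} = \frac{2}{3}$ ($q{\left(j \right)} = - \frac{1}{3} + \left(-1\right)^{4} = - \frac{1}{3} + 1 = \frac{2}{3}$)
$t{\left(-18 \right)} + q{\left(-35 \right)} \left(-584\right) = \left(-18\right)^{2} + \frac{2}{3} \left(-584\right) = 324 - \frac{1168}{3} = - \frac{196}{3}$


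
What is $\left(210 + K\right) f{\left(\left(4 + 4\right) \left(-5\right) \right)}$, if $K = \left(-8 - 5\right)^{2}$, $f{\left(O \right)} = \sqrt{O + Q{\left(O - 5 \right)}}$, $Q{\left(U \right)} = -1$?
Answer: $379 i \sqrt{41} \approx 2426.8 i$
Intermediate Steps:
$f{\left(O \right)} = \sqrt{-1 + O}$ ($f{\left(O \right)} = \sqrt{O - 1} = \sqrt{-1 + O}$)
$K = 169$ ($K = \left(-13\right)^{2} = 169$)
$\left(210 + K\right) f{\left(\left(4 + 4\right) \left(-5\right) \right)} = \left(210 + 169\right) \sqrt{-1 + \left(4 + 4\right) \left(-5\right)} = 379 \sqrt{-1 + 8 \left(-5\right)} = 379 \sqrt{-1 - 40} = 379 \sqrt{-41} = 379 i \sqrt{41}$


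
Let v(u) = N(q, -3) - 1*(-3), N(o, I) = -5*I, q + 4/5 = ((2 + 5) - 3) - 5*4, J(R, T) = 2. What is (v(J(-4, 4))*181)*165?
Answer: 537570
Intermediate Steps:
q = -84/5 (q = -⅘ + (((2 + 5) - 3) - 5*4) = -⅘ + ((7 - 3) - 20) = -⅘ + (4 - 20) = -⅘ - 16 = -84/5 ≈ -16.800)
v(u) = 18 (v(u) = -5*(-3) - 1*(-3) = 15 + 3 = 18)
(v(J(-4, 4))*181)*165 = (18*181)*165 = 3258*165 = 537570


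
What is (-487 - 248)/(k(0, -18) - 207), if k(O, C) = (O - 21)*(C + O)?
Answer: -245/57 ≈ -4.2982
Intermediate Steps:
k(O, C) = (-21 + O)*(C + O)
(-487 - 248)/(k(0, -18) - 207) = (-487 - 248)/((0² - 21*(-18) - 21*0 - 18*0) - 207) = -735/((0 + 378 + 0 + 0) - 207) = -735/(378 - 207) = -735/171 = -735*1/171 = -245/57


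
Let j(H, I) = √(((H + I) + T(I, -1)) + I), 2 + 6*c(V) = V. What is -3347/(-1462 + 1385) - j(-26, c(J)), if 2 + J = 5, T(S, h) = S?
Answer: 3347/77 - I*√102/2 ≈ 43.468 - 5.0498*I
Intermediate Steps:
J = 3 (J = -2 + 5 = 3)
c(V) = -⅓ + V/6
j(H, I) = √(H + 3*I) (j(H, I) = √(((H + I) + I) + I) = √((H + 2*I) + I) = √(H + 3*I))
-3347/(-1462 + 1385) - j(-26, c(J)) = -3347/(-1462 + 1385) - √(-26 + 3*(-⅓ + (⅙)*3)) = -3347/(-77) - √(-26 + 3*(-⅓ + ½)) = -3347*(-1/77) - √(-26 + 3*(⅙)) = 3347/77 - √(-26 + ½) = 3347/77 - √(-51/2) = 3347/77 - I*√102/2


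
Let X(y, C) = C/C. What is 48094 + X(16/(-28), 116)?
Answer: 48095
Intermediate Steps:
X(y, C) = 1
48094 + X(16/(-28), 116) = 48094 + 1 = 48095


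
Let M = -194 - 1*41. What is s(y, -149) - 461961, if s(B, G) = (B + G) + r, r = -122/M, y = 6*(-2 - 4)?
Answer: -108604188/235 ≈ -4.6215e+5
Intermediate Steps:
y = -36 (y = 6*(-6) = -36)
M = -235 (M = -194 - 41 = -235)
r = 122/235 (r = -122/(-235) = -122*(-1/235) = 122/235 ≈ 0.51915)
s(B, G) = 122/235 + B + G (s(B, G) = (B + G) + 122/235 = 122/235 + B + G)
s(y, -149) - 461961 = (122/235 - 36 - 149) - 461961 = -43353/235 - 461961 = -108604188/235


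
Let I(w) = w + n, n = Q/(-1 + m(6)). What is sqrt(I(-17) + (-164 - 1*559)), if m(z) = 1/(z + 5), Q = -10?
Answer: 27*I ≈ 27.0*I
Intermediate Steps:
m(z) = 1/(5 + z)
n = 11 (n = -10/(-1 + 1/(5 + 6)) = -10/(-1 + 1/11) = -10/(-10/11) = -11/10*(-10) = 11)
I(w) = 11 + w (I(w) = w + 11 = 11 + w)
sqrt(I(-17) + (-164 - 1*559)) = sqrt((11 - 17) + (-164 - 1*559)) = sqrt(-6 + (-164 - 559)) = sqrt(-6 - 723) = sqrt(-729) = 27*I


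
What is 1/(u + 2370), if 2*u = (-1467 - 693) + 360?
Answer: 1/1470 ≈ 0.00068027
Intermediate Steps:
u = -900 (u = ((-1467 - 693) + 360)/2 = (-2160 + 360)/2 = (½)*(-1800) = -900)
1/(u + 2370) = 1/(-900 + 2370) = 1/1470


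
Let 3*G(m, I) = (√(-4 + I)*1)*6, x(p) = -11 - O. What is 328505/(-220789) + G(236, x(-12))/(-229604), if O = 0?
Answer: -328505/220789 - I*√15/114802 ≈ -1.4879 - 3.3736e-5*I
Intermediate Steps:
x(p) = -11 (x(p) = -11 - 1*0 = -11 + 0 = -11)
G(m, I) = 2*√(-4 + I) (G(m, I) = ((√(-4 + I)*1)*6)/3 = (√(-4 + I)*6)/3 = (6*√(-4 + I))/3 = 2*√(-4 + I))
328505/(-220789) + G(236, x(-12))/(-229604) = 328505/(-220789) + (2*√(-4 - 11))/(-229604) = 328505*(-1/220789) + (2*√(-15))*(-1/229604) = -328505/220789 + (2*(I*√15))*(-1/229604) = -328505/220789 + (2*I*√15)*(-1/229604) = -328505/220789 - I*√15/114802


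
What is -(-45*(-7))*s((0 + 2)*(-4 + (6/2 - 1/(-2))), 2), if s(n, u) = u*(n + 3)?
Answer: -1260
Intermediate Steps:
s(n, u) = u*(3 + n)
-(-45*(-7))*s((0 + 2)*(-4 + (6/2 - 1/(-2))), 2) = -(-45*(-7))*2*(3 + (0 + 2)*(-4 + (6/2 - 1/(-2)))) = -315*2*(3 + 2*(-4 + (6*(½) - 1*(-½)))) = -315*2*(3 + 2*(-4 + (3 + ½))) = -315*2*(3 + 2*(-4 + 7/2)) = -315*2*(3 + 2*(-½)) = -315*2*(3 - 1) = -315*2*2 = -315*4 = -1*1260 = -1260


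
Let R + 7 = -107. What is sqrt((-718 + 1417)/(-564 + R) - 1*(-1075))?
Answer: sqrt(54854042)/226 ≈ 32.771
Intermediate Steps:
R = -114 (R = -7 - 107 = -114)
sqrt((-718 + 1417)/(-564 + R) - 1*(-1075)) = sqrt((-718 + 1417)/(-564 - 114) - 1*(-1075)) = sqrt(699/(-678) + 1075) = sqrt(699*(-1/678) + 1075) = sqrt(-233/226 + 1075) = sqrt(242717/226) = sqrt(54854042)/226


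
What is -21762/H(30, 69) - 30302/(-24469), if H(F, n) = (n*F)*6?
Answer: -2891547/5627870 ≈ -0.51379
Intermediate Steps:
H(F, n) = 6*F*n (H(F, n) = (F*n)*6 = 6*F*n)
-21762/H(30, 69) - 30302/(-24469) = -21762/(6*30*69) - 30302/(-24469) = -21762/12420 - 30302*(-1/24469) = -21762*1/12420 + 30302/24469 = -403/230 + 30302/24469 = -2891547/5627870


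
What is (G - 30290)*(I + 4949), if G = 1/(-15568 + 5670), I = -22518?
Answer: 5267369286549/9898 ≈ 5.3217e+8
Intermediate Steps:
G = -1/9898 (G = 1/(-9898) = -1/9898 ≈ -0.00010103)
(G - 30290)*(I + 4949) = (-1/9898 - 30290)*(-22518 + 4949) = -299810421/9898*(-17569) = 5267369286549/9898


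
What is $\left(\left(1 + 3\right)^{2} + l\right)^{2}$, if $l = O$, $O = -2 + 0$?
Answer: $196$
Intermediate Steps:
$O = -2$
$l = -2$
$\left(\left(1 + 3\right)^{2} + l\right)^{2} = \left(\left(1 + 3\right)^{2} - 2\right)^{2} = \left(4^{2} - 2\right)^{2} = \left(16 - 2\right)^{2} = 14^{2} = 196$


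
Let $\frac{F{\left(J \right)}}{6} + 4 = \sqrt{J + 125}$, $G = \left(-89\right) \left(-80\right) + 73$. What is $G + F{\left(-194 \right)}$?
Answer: $7169 + 6 i \sqrt{69} \approx 7169.0 + 49.84 i$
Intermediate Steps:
$G = 7193$ ($G = 7120 + 73 = 7193$)
$F{\left(J \right)} = -24 + 6 \sqrt{125 + J}$ ($F{\left(J \right)} = -24 + 6 \sqrt{J + 125} = -24 + 6 \sqrt{125 + J}$)
$G + F{\left(-194 \right)} = 7193 - \left(24 - 6 \sqrt{125 - 194}\right) = 7193 - \left(24 - 6 \sqrt{-69}\right) = 7193 - \left(24 - 6 i \sqrt{69}\right) = 7169 + 6 i \sqrt{69}$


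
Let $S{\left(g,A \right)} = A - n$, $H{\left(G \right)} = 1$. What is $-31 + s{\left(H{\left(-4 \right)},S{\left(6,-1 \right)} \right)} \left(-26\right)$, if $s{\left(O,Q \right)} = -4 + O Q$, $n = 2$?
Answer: $151$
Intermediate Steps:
$S{\left(g,A \right)} = -2 + A$ ($S{\left(g,A \right)} = A - 2 = -2 + A$)
$-31 + s{\left(H{\left(-4 \right)},S{\left(6,-1 \right)} \right)} \left(-26\right) = -31 + \left(-4 + 1 \left(-2 - 1\right)\right) \left(-26\right) = -31 + \left(-4 + 1 \left(-3\right)\right) \left(-26\right) = -31 + \left(-4 - 3\right) \left(-26\right) = -31 - -182 = -31 + 182 = 151$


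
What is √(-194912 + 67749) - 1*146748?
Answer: -146748 + I*√127163 ≈ -1.4675e+5 + 356.6*I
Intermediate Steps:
√(-194912 + 67749) - 1*146748 = √(-127163) - 146748 = I*√127163 - 146748 = -146748 + I*√127163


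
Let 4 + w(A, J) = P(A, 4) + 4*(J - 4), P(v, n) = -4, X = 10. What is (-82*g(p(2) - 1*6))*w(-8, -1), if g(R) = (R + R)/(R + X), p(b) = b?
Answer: -9184/3 ≈ -3061.3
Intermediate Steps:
w(A, J) = -24 + 4*J (w(A, J) = -4 + (-4 + 4*(J - 4)) = -4 + (-4 + 4*(-4 + J)) = -4 + (-4 + (-16 + 4*J)) = -4 + (-20 + 4*J) = -24 + 4*J)
g(R) = 2*R/(10 + R) (g(R) = (R + R)/(R + 10) = (2*R)/(10 + R) = 2*R/(10 + R))
(-82*g(p(2) - 1*6))*w(-8, -1) = (-164*(2 - 1*6)/(10 + (2 - 1*6)))*(-24 + 4*(-1)) = (-164*(2 - 6)/(10 + (2 - 6)))*(-24 - 4) = -164*(-4)/(10 - 4)*(-28) = -164*(-4)/6*(-28) = -82*(-4/3)*(-28) = (328/3)*(-28) = -9184/3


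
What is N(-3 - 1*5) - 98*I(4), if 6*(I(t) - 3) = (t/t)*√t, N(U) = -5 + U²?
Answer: -803/3 ≈ -267.67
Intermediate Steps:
I(t) = 3 + √t/6 (I(t) = 3 + ((t/t)*√t)/6 = 3 + (1*√t)/6 = 3 + √t/6)
N(-3 - 1*5) - 98*I(4) = (-5 + (-3 - 1*5)²) - 98*(3 + √4/6) = (-5 + (-3 - 5)²) - 98*(3 + (⅙)*2) = (-5 + (-8)²) - 98*(3 + ⅓) = (-5 + 64) - 98*10/3 = 59 - 980/3 = -803/3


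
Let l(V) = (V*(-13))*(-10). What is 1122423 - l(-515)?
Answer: 1189373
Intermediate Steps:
l(V) = 130*V (l(V) = -13*V*(-10) = 130*V)
1122423 - l(-515) = 1122423 - 130*(-515) = 1122423 - 1*(-66950) = 1122423 + 66950 = 1189373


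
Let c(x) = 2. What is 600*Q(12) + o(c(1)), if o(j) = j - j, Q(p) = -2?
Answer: -1200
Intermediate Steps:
o(j) = 0
600*Q(12) + o(c(1)) = 600*(-2) + 0 = -1200 + 0 = -1200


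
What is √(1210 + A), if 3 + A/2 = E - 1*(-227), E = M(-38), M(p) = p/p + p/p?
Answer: √1662 ≈ 40.768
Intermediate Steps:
M(p) = 2 (M(p) = 1 + 1 = 2)
E = 2
A = 452 (A = -6 + 2*(2 - 1*(-227)) = -6 + 2*(2 + 227) = -6 + 2*229 = -6 + 458 = 452)
√(1210 + A) = √(1210 + 452) = √1662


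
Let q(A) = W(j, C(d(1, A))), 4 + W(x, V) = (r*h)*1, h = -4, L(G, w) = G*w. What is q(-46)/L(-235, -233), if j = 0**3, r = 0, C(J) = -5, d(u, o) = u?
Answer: -4/54755 ≈ -7.3053e-5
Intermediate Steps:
j = 0
W(x, V) = -4 (W(x, V) = -4 + (0*(-4))*1 = -4 + 0*1 = -4 + 0 = -4)
q(A) = -4
q(-46)/L(-235, -233) = -4/((-235*(-233))) = -4/54755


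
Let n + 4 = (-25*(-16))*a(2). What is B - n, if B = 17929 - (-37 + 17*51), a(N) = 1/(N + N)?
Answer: 17003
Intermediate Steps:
a(N) = 1/(2*N)
B = 17099 (B = 17929 - (-37 + 867) = 17929 - 1*830 = 17929 - 830 = 17099)
n = 96 (n = -4 + (-25*(-16))*((1/2)/2) = -4 + 400*((1/2)*(1/2)) = -4 + 400*(1/4) = -4 + 100 = 96)
B - n = 17099 - 1*96 = 17099 - 96 = 17003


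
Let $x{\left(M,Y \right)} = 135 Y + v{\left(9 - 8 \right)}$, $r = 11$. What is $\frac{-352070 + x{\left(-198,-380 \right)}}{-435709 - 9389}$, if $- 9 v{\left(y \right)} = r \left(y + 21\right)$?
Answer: $\frac{1815286}{2002941} \approx 0.90631$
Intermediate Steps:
$v{\left(y \right)} = - \frac{77}{3} - \frac{11 y}{9}$ ($v{\left(y \right)} = - \frac{11 \left(y + 21\right)}{9} = - \frac{11 \left(21 + y\right)}{9} = - \frac{231 + 11 y}{9} = - \frac{77}{3} - \frac{11 y}{9}$)
$x{\left(M,Y \right)} = - \frac{242}{9} + 135 Y$ ($x{\left(M,Y \right)} = 135 Y - \left(\frac{77}{3} + \frac{11 \left(9 - 8\right)}{9}\right) = 135 Y - \frac{242}{9} = - \frac{242}{9} + 135 Y$)
$\frac{-352070 + x{\left(-198,-380 \right)}}{-435709 - 9389} = \frac{-352070 + \left(- \frac{242}{9} + 135 \left(-380\right)\right)}{-435709 - 9389} = \frac{-352070 - \frac{461942}{9}}{-445098} = \left(-352070 - \frac{461942}{9}\right) \left(- \frac{1}{445098}\right) = \left(- \frac{3630572}{9}\right) \left(- \frac{1}{445098}\right) = \frac{1815286}{2002941}$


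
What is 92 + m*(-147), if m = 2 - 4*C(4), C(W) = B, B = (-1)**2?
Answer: 386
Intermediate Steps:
B = 1
C(W) = 1
m = -2 (m = 2 - 4*1 = 2 - 4 = -2)
92 + m*(-147) = 92 - 2*(-147) = 92 + 294 = 386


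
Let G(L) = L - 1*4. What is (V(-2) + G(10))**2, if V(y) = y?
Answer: 16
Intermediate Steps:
G(L) = -4 + L (G(L) = L - 4 = -4 + L)
(V(-2) + G(10))**2 = (-2 + (-4 + 10))**2 = (-2 + 6)**2 = 4**2 = 16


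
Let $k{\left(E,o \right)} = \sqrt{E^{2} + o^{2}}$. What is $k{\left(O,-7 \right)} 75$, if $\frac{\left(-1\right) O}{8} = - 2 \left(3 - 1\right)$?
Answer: $75 \sqrt{1073} \approx 2456.8$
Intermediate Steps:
$O = 32$ ($O = - 8 \left(- 2 \left(3 - 1\right)\right) = - 8 \left(\left(-2\right) 2\right) = \left(-8\right) \left(-4\right) = 32$)
$k{\left(O,-7 \right)} 75 = \sqrt{32^{2} + \left(-7\right)^{2}} \cdot 75 = \sqrt{1024 + 49} \cdot 75 = \sqrt{1073} \cdot 75 = 75 \sqrt{1073}$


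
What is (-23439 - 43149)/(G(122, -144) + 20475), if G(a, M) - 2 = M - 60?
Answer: -66588/20273 ≈ -3.2846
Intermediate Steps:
G(a, M) = -58 + M (G(a, M) = 2 + (M - 60) = 2 + (-60 + M) = -58 + M)
(-23439 - 43149)/(G(122, -144) + 20475) = (-23439 - 43149)/((-58 - 144) + 20475) = -66588/(-202 + 20475) = -66588/20273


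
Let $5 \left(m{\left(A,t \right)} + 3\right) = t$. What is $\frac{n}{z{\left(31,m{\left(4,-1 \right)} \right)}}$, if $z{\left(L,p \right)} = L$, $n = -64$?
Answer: $- \frac{64}{31} \approx -2.0645$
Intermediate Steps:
$m{\left(A,t \right)} = -3 + \frac{t}{5}$
$\frac{n}{z{\left(31,m{\left(4,-1 \right)} \right)}} = - \frac{64}{31}$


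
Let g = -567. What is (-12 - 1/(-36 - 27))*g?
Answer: 6795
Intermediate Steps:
(-12 - 1/(-36 - 27))*g = (-12 - 1/(-36 - 27))*(-567) = (-12 - 1/(-63))*(-567) = (-12 - 1*(-1/63))*(-567) = (-12 + 1/63)*(-567) = -755/63*(-567) = 6795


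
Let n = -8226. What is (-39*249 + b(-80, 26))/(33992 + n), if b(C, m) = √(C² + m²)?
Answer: -747/1982 + √1769/12883 ≈ -0.37363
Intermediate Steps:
(-39*249 + b(-80, 26))/(33992 + n) = (-39*249 + √((-80)² + 26²))/(33992 - 8226) = (-9711 + √(6400 + 676))/25766 = (-9711 + √7076)*(1/25766) = (-9711 + 2*√1769)*(1/25766) = -747/1982 + √1769/12883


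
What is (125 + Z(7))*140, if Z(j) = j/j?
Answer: 17640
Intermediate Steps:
Z(j) = 1
(125 + Z(7))*140 = (125 + 1)*140 = 126*140 = 17640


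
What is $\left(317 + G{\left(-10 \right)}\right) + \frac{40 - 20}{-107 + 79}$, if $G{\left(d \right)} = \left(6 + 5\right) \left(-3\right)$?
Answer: $\frac{1983}{7} \approx 283.29$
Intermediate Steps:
$G{\left(d \right)} = -33$ ($G{\left(d \right)} = 11 \left(-3\right) = -33$)
$\left(317 + G{\left(-10 \right)}\right) + \frac{40 - 20}{-107 + 79} = \left(317 - 33\right) + \frac{40 - 20}{-107 + 79} = 284 + \frac{20}{-28} = 284 + 20 \left(- \frac{1}{28}\right) = 284 - \frac{5}{7} = \frac{1983}{7}$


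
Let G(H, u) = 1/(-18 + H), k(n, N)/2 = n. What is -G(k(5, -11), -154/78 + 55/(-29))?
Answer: ⅛ ≈ 0.12500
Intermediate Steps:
k(n, N) = 2*n
-G(k(5, -11), -154/78 + 55/(-29)) = -1/(-18 + 2*5) = -1/(-18 + 10) = -1/(-8) = -1*(-⅛) = ⅛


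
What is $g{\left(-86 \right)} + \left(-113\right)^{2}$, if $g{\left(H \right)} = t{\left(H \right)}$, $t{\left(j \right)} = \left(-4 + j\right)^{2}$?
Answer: $20869$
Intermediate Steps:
$g{\left(H \right)} = \left(-4 + H\right)^{2}$
$g{\left(-86 \right)} + \left(-113\right)^{2} = \left(-4 - 86\right)^{2} + \left(-113\right)^{2} = \left(-90\right)^{2} + 12769 = 8100 + 12769 = 20869$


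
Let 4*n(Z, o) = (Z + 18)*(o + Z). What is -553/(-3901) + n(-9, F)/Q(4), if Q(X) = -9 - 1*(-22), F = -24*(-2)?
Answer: 107539/15604 ≈ 6.8918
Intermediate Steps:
F = 48
n(Z, o) = (18 + Z)*(Z + o)/4 (n(Z, o) = ((Z + 18)*(o + Z))/4 = ((18 + Z)*(Z + o))/4 = (18 + Z)*(Z + o)/4)
Q(X) = 13 (Q(X) = -9 + 22 = 13)
-553/(-3901) + n(-9, F)/Q(4) = -553/(-3901) + ((¼)*(-9)² + (9/2)*(-9) + (9/2)*48 + (¼)*(-9)*48)/13 = -553*(-1/3901) + ((¼)*81 - 81/2 + 216 - 108)*(1/13) = 553/3901 + (81/4 - 81/2 + 216 - 108)*(1/13) = 553/3901 + (351/4)*(1/13) = 553/3901 + 27/4 = 107539/15604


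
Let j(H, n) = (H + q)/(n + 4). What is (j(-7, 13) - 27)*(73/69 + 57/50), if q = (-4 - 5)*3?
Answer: -219907/3450 ≈ -63.741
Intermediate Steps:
q = -27 (q = -9*3 = -27)
j(H, n) = (-27 + H)/(4 + n) (j(H, n) = (H - 27)/(n + 4) = (-27 + H)/(4 + n))
(j(-7, 13) - 27)*(73/69 + 57/50) = ((-27 - 7)/(4 + 13) - 27)*(73/69 + 57/50) = (-34/17 - 27)*(73*(1/69) + 57*(1/50)) = ((1/17)*(-34) - 27)*(73/69 + 57/50) = (-2 - 27)*(7583/3450) = -29*7583/3450 = -219907/3450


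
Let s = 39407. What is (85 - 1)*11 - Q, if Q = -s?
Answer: 40331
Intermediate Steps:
Q = -39407 (Q = -1*39407 = -39407)
(85 - 1)*11 - Q = (85 - 1)*11 - 1*(-39407) = 84*11 + 39407 = 924 + 39407 = 40331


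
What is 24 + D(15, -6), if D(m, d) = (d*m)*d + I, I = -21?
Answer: 543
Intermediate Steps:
D(m, d) = -21 + m*d² (D(m, d) = (d*m)*d - 21 = m*d² - 21 = -21 + m*d²)
24 + D(15, -6) = 24 + (-21 + 15*(-6)²) = 24 + (-21 + 15*36) = 24 + (-21 + 540) = 24 + 519 = 543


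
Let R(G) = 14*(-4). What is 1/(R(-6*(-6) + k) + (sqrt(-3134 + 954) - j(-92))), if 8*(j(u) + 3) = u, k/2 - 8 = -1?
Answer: -166/15609 - 8*I*sqrt(545)/15609 ≈ -0.010635 - 0.011965*I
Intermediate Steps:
k = 14 (k = 16 + 2*(-1) = 16 - 2 = 14)
j(u) = -3 + u/8
R(G) = -56
1/(R(-6*(-6) + k) + (sqrt(-3134 + 954) - j(-92))) = 1/(-56 + (sqrt(-3134 + 954) - (-3 + (1/8)*(-92)))) = 1/(-56 + (sqrt(-2180) - (-3 - 23/2))) = 1/(-56 + (2*I*sqrt(545) - 1*(-29/2))) = 1/(-56 + (2*I*sqrt(545) + 29/2)) = 1/(-56 + (29/2 + 2*I*sqrt(545))) = 1/(-83/2 + 2*I*sqrt(545))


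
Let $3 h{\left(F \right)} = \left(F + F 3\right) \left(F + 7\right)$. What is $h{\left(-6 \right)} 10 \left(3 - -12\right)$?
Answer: $-1200$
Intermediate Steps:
$h{\left(F \right)} = \frac{4 F \left(7 + F\right)}{3}$ ($h{\left(F \right)} = \frac{\left(F + F 3\right) \left(F + 7\right)}{3} = \frac{\left(F + 3 F\right) \left(7 + F\right)}{3} = \frac{4 F \left(7 + F\right)}{3}$)
$h{\left(-6 \right)} 10 \left(3 - -12\right) = \frac{4}{3} \left(-6\right) \left(7 - 6\right) 10 \left(3 - -12\right) = \frac{4}{3} \left(-6\right) 1 \cdot 10 \left(3 + 12\right) = \left(-8\right) 10 \cdot 15 = \left(-80\right) 15 = -1200$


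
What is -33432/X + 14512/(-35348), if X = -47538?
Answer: 20495120/70015551 ≈ 0.29272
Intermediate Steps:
-33432/X + 14512/(-35348) = -33432/(-47538) + 14512/(-35348) = -33432*(-1/47538) + 14512*(-1/35348) = 5572/7923 - 3628/8837 = 20495120/70015551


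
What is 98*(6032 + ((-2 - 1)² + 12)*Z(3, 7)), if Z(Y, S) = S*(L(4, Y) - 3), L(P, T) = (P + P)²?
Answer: 1469902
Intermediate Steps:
L(P, T) = 4*P² (L(P, T) = (2*P)² = 4*P²)
Z(Y, S) = 61*S (Z(Y, S) = S*(4*4² - 3) = S*(4*16 - 3) = S*(64 - 3) = S*61 = 61*S)
98*(6032 + ((-2 - 1)² + 12)*Z(3, 7)) = 98*(6032 + ((-2 - 1)² + 12)*(61*7)) = 98*(6032 + ((-3)² + 12)*427) = 98*(6032 + (9 + 12)*427) = 98*(6032 + 21*427) = 98*(6032 + 8967) = 98*14999 = 1469902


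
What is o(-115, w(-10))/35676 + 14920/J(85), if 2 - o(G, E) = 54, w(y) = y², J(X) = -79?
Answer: -133072507/704601 ≈ -188.86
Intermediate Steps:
o(G, E) = -52 (o(G, E) = 2 - 1*54 = 2 - 54 = -52)
o(-115, w(-10))/35676 + 14920/J(85) = -52/35676 + 14920/(-79) = -52*1/35676 + 14920*(-1/79) = -13/8919 - 14920/79 = -133072507/704601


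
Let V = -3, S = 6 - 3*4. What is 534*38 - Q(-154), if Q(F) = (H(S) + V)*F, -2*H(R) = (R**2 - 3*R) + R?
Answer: 16134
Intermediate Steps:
S = -6 (S = 6 - 12 = -6)
H(R) = R - R**2/2 (H(R) = -((R**2 - 3*R) + R)/2 = -(R**2 - 2*R)/2 = R - R**2/2)
Q(F) = -27*F (Q(F) = ((1/2)*(-6)*(2 - 1*(-6)) - 3)*F = ((1/2)*(-6)*(2 + 6) - 3)*F = ((1/2)*(-6)*8 - 3)*F = (-24 - 3)*F = -27*F)
534*38 - Q(-154) = 534*38 - (-27)*(-154) = 20292 - 1*4158 = 20292 - 4158 = 16134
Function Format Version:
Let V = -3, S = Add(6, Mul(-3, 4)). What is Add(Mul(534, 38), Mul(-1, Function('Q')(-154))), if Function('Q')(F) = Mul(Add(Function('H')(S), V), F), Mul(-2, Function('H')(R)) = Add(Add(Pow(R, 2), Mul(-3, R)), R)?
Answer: 16134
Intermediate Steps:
S = -6 (S = Add(6, -12) = -6)
Function('H')(R) = Add(R, Mul(Rational(-1, 2), Pow(R, 2))) (Function('H')(R) = Mul(Rational(-1, 2), Add(Add(Pow(R, 2), Mul(-3, R)), R)) = Mul(Rational(-1, 2), Add(Pow(R, 2), Mul(-2, R))) = Add(R, Mul(Rational(-1, 2), Pow(R, 2))))
Function('Q')(F) = Mul(-27, F) (Function('Q')(F) = Mul(Add(Mul(Rational(1, 2), -6, Add(2, Mul(-1, -6))), -3), F) = Mul(Add(Mul(Rational(1, 2), -6, Add(2, 6)), -3), F) = Mul(Add(Mul(Rational(1, 2), -6, 8), -3), F) = Mul(Add(-24, -3), F) = Mul(-27, F))
Add(Mul(534, 38), Mul(-1, Function('Q')(-154))) = Add(Mul(534, 38), Mul(-1, Mul(-27, -154))) = Add(20292, Mul(-1, 4158)) = Add(20292, -4158) = 16134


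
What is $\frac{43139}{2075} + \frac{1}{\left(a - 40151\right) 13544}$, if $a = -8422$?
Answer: $\frac{28379970920893}{1365085877400} \approx 20.79$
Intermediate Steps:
$\frac{43139}{2075} + \frac{1}{\left(a - 40151\right) 13544} = \frac{43139}{2075} + \frac{1}{\left(-8422 - 40151\right) 13544} = 43139 \cdot \frac{1}{2075} + \frac{1}{-48573} \cdot \frac{1}{13544} = \frac{43139}{2075} - \frac{1}{657872712} = \frac{28379970920893}{1365085877400}$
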